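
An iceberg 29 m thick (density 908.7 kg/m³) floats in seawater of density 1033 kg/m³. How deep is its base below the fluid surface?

25.5 m

Draft d = t ρ_obj/ρ_fluid = 29 m × 908.7/1033 = 25.5 m.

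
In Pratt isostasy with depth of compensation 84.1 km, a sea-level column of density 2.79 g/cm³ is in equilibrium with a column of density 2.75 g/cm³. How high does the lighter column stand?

1.22 km

ρ_ref D = ρ (D + h) → h = D (ρ_ref − ρ)/ρ.
h = 84.1 km × (2.79 − 2.75)/2.75 = 1.22 km.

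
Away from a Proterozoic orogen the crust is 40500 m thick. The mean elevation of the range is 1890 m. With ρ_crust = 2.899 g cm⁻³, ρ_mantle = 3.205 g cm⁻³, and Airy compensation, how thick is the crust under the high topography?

60300 m

Root depth r = h ρ_c / (ρ_m − ρ_c) = 1890 m × 2.899 / 0.306 = 17910 m.
Total thickness = T + h + r = 40500 m + 1890 m + 17910 m = 60300 m.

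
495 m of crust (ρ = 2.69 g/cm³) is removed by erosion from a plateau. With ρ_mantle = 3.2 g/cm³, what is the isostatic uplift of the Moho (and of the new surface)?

416 m

Unloading: uplift u = e ρ_c/ρ_m = 495 m × 2.69/3.2 = 416 m.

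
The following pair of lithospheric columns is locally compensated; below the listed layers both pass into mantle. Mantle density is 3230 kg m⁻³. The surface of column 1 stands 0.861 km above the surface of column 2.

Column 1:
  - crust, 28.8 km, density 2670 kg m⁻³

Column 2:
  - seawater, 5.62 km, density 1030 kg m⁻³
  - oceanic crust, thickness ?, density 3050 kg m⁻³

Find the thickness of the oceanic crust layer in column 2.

5.46 km

Take the compensation level at the base of the deeper column (depth z_c below the surface of column 1) and equate Σ ρ_i t_i down to z_c; mantle fills any gap and the z_c terms cancel.
Column 1: 28.8×2670 + (z_c − 28.8)×3230
Column 2: 0.861×0 + 5.62×1030 + x×3050 + (z_c − 0.861 − 5.62 − x)×3230
The z_c×3230 term appears on both sides and cancels. Collect the known terms of each column as K = Σ(ρt)_known − 3230 × (depth of known layers): K_1 = 76896 − 3230×28.8 = −16128; K_2 = 5788.6 − 3230×(0.861 + 5.62) = −15145.03.
Balance: K_1 = K_2 − x×(3230 − 3050), so x = (K_2 − K_1)/(3230 − 3050) = 982.97/180 = 5.46 km.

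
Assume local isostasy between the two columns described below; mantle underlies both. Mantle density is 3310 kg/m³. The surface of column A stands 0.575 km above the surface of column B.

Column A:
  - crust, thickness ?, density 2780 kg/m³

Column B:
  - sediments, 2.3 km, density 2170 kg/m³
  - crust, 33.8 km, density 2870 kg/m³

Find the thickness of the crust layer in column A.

Take the compensation level at the base of the deeper column (depth z_c below the surface of column A) and equate Σ ρ_i t_i down to z_c; mantle fills any gap and the z_c terms cancel.
Column A: x×2780 + (z_c − 0 − x)×3310
Column B: 0.575×0 + 2.3×2170 + 33.8×2870 + (z_c − 0.575 − 36.1)×3310
The z_c×3310 term appears on both sides and cancels. Collect the known terms of each column as K = Σ(ρt)_known − 3310 × (depth of known layers): K_A = 0 − 3310×0 = 0; K_B = 101997 − 3310×(0.575 + 36.1) = −19397.25.
Balance: K_A − x×(3310 − 2780) = K_B, so x = (K_A − K_B)/(3310 − 2780) = 19397.2/530 = 36.6 km.

36.6 km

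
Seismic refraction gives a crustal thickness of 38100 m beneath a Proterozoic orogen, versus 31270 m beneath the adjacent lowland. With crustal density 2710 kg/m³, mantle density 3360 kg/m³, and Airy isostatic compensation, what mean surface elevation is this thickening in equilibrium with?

1320 m

Excess crust Δ = 38100 m − 31270 m = 6830 m, split between elevation h and root r with h + r = Δ.
Airy balance ρ_c h = (ρ_m − ρ_c) r gives r = h ρ_c/(ρ_m − ρ_c), so h (1 + ρ_c/(ρ_m − ρ_c)) = Δ, i.e. h = Δ (ρ_m − ρ_c)/ρ_m.
h = 6830 m × 650/3360 = 1320 m.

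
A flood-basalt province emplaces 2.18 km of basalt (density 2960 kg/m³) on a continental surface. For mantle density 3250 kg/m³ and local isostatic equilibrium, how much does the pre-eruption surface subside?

Subaerial loading: s = t ρ_load / ρ_m.
s = 2.18 km × 2960/3250 = 1.99 km.

1.99 km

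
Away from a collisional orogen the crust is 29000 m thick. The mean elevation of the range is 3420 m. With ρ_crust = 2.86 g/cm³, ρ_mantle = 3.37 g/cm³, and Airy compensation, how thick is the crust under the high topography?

51600 m

Root depth r = h ρ_c / (ρ_m − ρ_c) = 3420 m × 2.86 / 0.51 = 19180 m.
Total thickness = T + h + r = 29000 m + 3420 m + 19180 m = 51600 m.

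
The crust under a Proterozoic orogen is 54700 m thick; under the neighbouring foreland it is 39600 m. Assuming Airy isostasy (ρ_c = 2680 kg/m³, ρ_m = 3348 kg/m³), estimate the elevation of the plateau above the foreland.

Excess crust Δ = 54700 m − 39600 m = 15100 m, split between elevation h and root r with h + r = Δ.
Airy balance ρ_c h = (ρ_m − ρ_c) r gives r = h ρ_c/(ρ_m − ρ_c), so h (1 + ρ_c/(ρ_m − ρ_c)) = Δ, i.e. h = Δ (ρ_m − ρ_c)/ρ_m.
h = 15100 m × 668/3348 = 3010 m.

3010 m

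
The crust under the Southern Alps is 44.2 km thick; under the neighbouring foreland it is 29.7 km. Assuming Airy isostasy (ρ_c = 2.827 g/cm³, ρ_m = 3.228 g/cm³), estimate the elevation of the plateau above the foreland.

Excess crust Δ = 44.2 km − 29.7 km = 14.5 km, split between elevation h and root r with h + r = Δ.
Airy balance ρ_c h = (ρ_m − ρ_c) r gives r = h ρ_c/(ρ_m − ρ_c), so h (1 + ρ_c/(ρ_m − ρ_c)) = Δ, i.e. h = Δ (ρ_m − ρ_c)/ρ_m.
h = 14.5 km × 0.401/3.228 = 1.8 km.

1.8 km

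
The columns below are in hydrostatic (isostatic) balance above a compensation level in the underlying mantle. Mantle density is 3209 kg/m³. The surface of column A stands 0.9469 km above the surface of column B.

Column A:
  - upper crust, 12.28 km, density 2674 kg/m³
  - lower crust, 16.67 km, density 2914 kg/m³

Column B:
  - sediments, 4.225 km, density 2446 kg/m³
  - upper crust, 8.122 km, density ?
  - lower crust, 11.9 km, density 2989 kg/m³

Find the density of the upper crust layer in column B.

Take the compensation level at the base of the deeper column (depth z_c below the surface of column A) and equate Σ ρ_i t_i down to z_c; mantle fills any gap and the z_c terms cancel.
Column A: 12.28×2674 + 16.67×2914 + (z_c − 28.95)×3209
Column B: 0.9469×0 + 4.225×2446 + 8.122×ρ + 11.9×2989 + (z_c − 0.9469 − 24.247)×3209
The z_c×3209 term appears on both sides and cancels. Collect the known terms of each column as K = Σ(ρt)_known − 3209 × (depth of known layers): K_A = 81413.1 − 3209×28.95 = −11487.45; K_B = 45903.45 − 3209×(0.9469 + 24.247) = −34943.7751.
Balance: K_A = K_B + 8.122×ρ, so ρ = (K_A − K_B)/8.122 = 23456.3/8.122 = 2890 kg/m³.

2890 kg/m³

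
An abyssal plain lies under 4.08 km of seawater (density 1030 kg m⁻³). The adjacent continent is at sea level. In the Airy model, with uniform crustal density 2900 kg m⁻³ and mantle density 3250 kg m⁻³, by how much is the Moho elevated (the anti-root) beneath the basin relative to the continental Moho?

For local isostatic compensation: replacing crust with seawater at the top is compensated by replacing crust with mantle at the base: d (ρ_c − ρ_w) = a (ρ_m − ρ_c).
a = d (ρ_c − ρ_w)/(ρ_m − ρ_c) = 4.08 km × 1870/350 = 21.8 km.

21.8 km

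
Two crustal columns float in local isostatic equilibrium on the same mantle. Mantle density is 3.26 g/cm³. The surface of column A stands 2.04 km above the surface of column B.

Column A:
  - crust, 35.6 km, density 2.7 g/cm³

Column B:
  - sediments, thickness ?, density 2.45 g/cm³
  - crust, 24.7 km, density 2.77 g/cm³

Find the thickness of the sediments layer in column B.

Take the compensation level at the base of the deeper column (depth z_c below the surface of column A) and equate Σ ρ_i t_i down to z_c; mantle fills any gap and the z_c terms cancel.
Column A: 35.6×2.7 + (z_c − 35.6)×3.26
Column B: 2.04×0 + x×2.45 + 24.7×2.77 + (z_c − 2.04 − 24.7 − x)×3.26
The z_c×3.26 term appears on both sides and cancels. Collect the known terms of each column as K = Σ(ρt)_known − 3.26 × (depth of known layers): K_A = 96.12 − 3.26×35.6 = −19.936; K_B = 68.419 − 3.26×(2.04 + 24.7) = −18.7534.
Balance: K_A = K_B − x×(3.26 − 2.45), so x = (K_B − K_A)/(3.26 − 2.45) = 1.1826/0.81 = 1.46 km.

1.46 km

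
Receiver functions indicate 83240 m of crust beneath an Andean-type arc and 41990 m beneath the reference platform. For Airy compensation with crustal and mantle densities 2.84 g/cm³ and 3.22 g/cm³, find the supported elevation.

4870 m

Excess crust Δ = 83240 m − 41990 m = 41250 m, split between elevation h and root r with h + r = Δ.
Airy balance ρ_c h = (ρ_m − ρ_c) r gives r = h ρ_c/(ρ_m − ρ_c), so h (1 + ρ_c/(ρ_m − ρ_c)) = Δ, i.e. h = Δ (ρ_m − ρ_c)/ρ_m.
h = 41250 m × 0.38/3.22 = 4870 m.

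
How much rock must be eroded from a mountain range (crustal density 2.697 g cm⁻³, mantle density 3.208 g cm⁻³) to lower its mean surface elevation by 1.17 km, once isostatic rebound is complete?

7.35 km

Net drop Δ = e − u = e − e ρ_c/ρ_m = e (ρ_m − ρ_c)/ρ_m.
e = Δ ρ_m/(ρ_m − ρ_c) = 1.17 km × 3.208/0.511 = 7.35 km.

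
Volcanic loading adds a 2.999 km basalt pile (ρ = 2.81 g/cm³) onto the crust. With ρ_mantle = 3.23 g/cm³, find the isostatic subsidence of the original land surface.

2.61 km

Subaerial loading: s = t ρ_load / ρ_m.
s = 2.999 km × 2.81/3.23 = 2.61 km.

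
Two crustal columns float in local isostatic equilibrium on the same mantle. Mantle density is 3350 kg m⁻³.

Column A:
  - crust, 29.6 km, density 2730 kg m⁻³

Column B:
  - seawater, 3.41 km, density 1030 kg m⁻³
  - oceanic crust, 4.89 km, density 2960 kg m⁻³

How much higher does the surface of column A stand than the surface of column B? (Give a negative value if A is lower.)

For any compensation level in the mantle, the mantle terms cancel and isostasy reduces to e = (Σt_A − Σt_B) − (Σ(ρt)_A − Σ(ρt)_B) / ρ_m.
Σt_A = 29.6 km; Σt_B = 8.3 km; Σ(ρt)_A = 80808; Σ(ρt)_B = 17986.7 (in km·kg m⁻³).
e = (29.6 − 8.3) − (80808 − 17986.7) / 3350 = 2.55 km.

2.55 km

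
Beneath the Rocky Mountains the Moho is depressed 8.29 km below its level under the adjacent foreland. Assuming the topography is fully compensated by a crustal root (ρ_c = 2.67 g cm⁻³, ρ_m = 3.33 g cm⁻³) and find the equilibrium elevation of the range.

2.05 km

Isostatic balance requires: ρ_c h = (ρ_m − ρ_c) r.
h = r (ρ_m − ρ_c) / ρ_c = 8.29 km × (3.33 − 2.67) / 2.67 = 2.05 km.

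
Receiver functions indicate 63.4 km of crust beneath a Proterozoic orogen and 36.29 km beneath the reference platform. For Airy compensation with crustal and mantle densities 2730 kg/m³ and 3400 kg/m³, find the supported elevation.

5.34 km

Excess crust Δ = 63.4 km − 36.29 km = 27.11 km, split between elevation h and root r with h + r = Δ.
Airy balance ρ_c h = (ρ_m − ρ_c) r gives r = h ρ_c/(ρ_m − ρ_c), so h (1 + ρ_c/(ρ_m − ρ_c)) = Δ, i.e. h = Δ (ρ_m − ρ_c)/ρ_m.
h = 27.11 km × 670/3400 = 5.34 km.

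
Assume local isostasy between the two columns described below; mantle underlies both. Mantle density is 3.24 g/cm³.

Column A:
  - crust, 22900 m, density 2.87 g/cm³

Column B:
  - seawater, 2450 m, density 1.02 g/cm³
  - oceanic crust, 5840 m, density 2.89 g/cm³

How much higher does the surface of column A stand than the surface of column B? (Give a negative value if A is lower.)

306 m

For any compensation level in the mantle, the mantle terms cancel and isostasy reduces to e = (Σt_A − Σt_B) − (Σ(ρt)_A − Σ(ρt)_B) / ρ_m.
Σt_A = 22900 m; Σt_B = 8290 m; Σ(ρt)_A = 65723; Σ(ρt)_B = 19376.6 (in m·g/cm³).
e = (22900 − 8290) − (65723 − 19376.6) / 3.24 = 306 m.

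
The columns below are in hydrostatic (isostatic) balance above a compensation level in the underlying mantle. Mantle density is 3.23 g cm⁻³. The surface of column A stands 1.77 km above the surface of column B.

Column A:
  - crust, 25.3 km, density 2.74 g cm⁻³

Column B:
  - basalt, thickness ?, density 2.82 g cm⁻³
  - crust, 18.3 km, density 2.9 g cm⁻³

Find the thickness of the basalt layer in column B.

Take the compensation level at the base of the deeper column (depth z_c below the surface of column A) and equate Σ ρ_i t_i down to z_c; mantle fills any gap and the z_c terms cancel.
Column A: 25.3×2.74 + (z_c − 25.3)×3.23
Column B: 1.77×0 + x×2.82 + 18.3×2.9 + (z_c − 1.77 − 18.3 − x)×3.23
The z_c×3.23 term appears on both sides and cancels. Collect the known terms of each column as K = Σ(ρt)_known − 3.23 × (depth of known layers): K_A = 69.322 − 3.23×25.3 = −12.397; K_B = 53.07 − 3.23×(1.77 + 18.3) = −11.7561.
Balance: K_A = K_B − x×(3.23 − 2.82), so x = (K_B − K_A)/(3.23 − 2.82) = 0.6409/0.41 = 1.56 km.

1.56 km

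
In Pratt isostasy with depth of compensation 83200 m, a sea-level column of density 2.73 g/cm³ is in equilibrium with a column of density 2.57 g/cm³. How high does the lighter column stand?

5180 m

ρ_ref D = ρ (D + h) → h = D (ρ_ref − ρ)/ρ.
h = 83200 m × (2.73 − 2.57)/2.57 = 5180 m.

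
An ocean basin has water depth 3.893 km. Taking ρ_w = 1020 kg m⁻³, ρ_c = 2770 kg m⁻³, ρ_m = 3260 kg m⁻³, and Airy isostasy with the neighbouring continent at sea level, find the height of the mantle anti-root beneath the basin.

13.9 km

In Airy isostatic equilibrium: replacing crust with seawater at the top is compensated by replacing crust with mantle at the base: d (ρ_c − ρ_w) = a (ρ_m − ρ_c).
a = d (ρ_c − ρ_w)/(ρ_m − ρ_c) = 3.893 km × 1750/490 = 13.9 km.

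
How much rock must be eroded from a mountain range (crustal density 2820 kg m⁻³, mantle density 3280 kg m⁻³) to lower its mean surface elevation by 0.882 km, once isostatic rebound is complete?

6.29 km

Net drop Δ = e − u = e − e ρ_c/ρ_m = e (ρ_m − ρ_c)/ρ_m.
e = Δ ρ_m/(ρ_m − ρ_c) = 0.882 km × 3280/460 = 6.29 km.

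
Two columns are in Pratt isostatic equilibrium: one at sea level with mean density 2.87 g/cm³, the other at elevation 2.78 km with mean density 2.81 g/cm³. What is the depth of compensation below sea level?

130 km

ρ_ref D = ρ (D + h) → D (ρ_ref − ρ) = ρ h.
D = ρ h/(ρ_ref − ρ) = 2.81 × 2.78 km/(2.87 − 2.81) = 130 km.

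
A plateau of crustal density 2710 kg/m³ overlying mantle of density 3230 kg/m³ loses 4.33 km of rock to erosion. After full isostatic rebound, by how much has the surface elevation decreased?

Rebound u = e ρ_c/ρ_m = 4.33 km × 2710/3230 = 3.633 km.
Net surface drop = e − u = 4.33 km − 3.633 km = e (ρ_m − ρ_c)/ρ_m = 0.697 km.

0.697 km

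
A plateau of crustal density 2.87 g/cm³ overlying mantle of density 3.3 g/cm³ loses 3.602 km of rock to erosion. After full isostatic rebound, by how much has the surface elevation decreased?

Rebound u = e ρ_c/ρ_m = 3.602 km × 2.87/3.3 = 3.133 km.
Net surface drop = e − u = 3.602 km − 3.133 km = e (ρ_m − ρ_c)/ρ_m = 0.469 km.

0.469 km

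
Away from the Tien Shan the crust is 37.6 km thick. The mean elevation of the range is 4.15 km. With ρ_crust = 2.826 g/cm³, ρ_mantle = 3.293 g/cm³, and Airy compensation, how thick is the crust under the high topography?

Root depth r = h ρ_c / (ρ_m − ρ_c) = 4.15 km × 2.826 / 0.467 = 25.11 km.
Total thickness = T + h + r = 37.6 km + 4.15 km + 25.11 km = 66.9 km.

66.9 km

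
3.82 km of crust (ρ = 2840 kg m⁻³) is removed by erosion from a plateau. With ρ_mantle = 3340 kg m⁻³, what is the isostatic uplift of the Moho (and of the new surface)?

3.25 km

Unloading: uplift u = e ρ_c/ρ_m = 3.82 km × 2840/3340 = 3.25 km.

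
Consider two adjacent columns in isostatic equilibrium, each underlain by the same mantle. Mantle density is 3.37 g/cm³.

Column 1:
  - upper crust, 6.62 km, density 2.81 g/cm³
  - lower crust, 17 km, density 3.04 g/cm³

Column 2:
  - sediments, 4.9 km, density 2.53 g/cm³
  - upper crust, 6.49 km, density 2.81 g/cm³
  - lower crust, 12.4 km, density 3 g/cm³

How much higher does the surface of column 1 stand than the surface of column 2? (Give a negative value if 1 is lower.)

For any compensation level in the mantle, the mantle terms cancel and isostasy reduces to e = (Σt_1 − Σt_2) − (Σ(ρt)_1 − Σ(ρt)_2) / ρ_m.
Σt_1 = 23.62 km; Σt_2 = 23.79 km; Σ(ρt)_1 = 70.2822; Σ(ρt)_2 = 67.8339 (in km·g/cm³).
e = (23.62 − 23.79) − (70.2822 − 67.8339) / 3.37 = −0.896 km.

−0.896 km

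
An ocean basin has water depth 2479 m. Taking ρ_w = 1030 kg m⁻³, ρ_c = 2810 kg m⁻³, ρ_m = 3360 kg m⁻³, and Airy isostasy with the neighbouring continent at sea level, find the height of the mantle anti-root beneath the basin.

Balancing pressure at the compensation depth: replacing crust with seawater at the top is compensated by replacing crust with mantle at the base: d (ρ_c − ρ_w) = a (ρ_m − ρ_c).
a = d (ρ_c − ρ_w)/(ρ_m − ρ_c) = 2479 m × 1780/550 = 8020 m.

8020 m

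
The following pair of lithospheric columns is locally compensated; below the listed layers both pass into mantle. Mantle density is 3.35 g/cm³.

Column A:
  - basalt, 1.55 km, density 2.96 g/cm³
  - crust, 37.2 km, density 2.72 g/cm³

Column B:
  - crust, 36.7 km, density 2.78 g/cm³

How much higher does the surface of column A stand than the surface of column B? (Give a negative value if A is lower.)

0.932 km

For any compensation level in the mantle, the mantle terms cancel and isostasy reduces to e = (Σt_A − Σt_B) − (Σ(ρt)_A − Σ(ρt)_B) / ρ_m.
Σt_A = 38.75 km; Σt_B = 36.7 km; Σ(ρt)_A = 105.772; Σ(ρt)_B = 102.026 (in km·g/cm³).
e = (38.75 − 36.7) − (105.772 − 102.026) / 3.35 = 0.932 km.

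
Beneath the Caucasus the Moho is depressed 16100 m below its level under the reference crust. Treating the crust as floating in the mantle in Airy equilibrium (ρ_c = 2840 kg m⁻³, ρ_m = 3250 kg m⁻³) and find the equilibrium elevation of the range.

Equating mass per unit area of the two columns: ρ_c h = (ρ_m − ρ_c) r.
h = r (ρ_m − ρ_c) / ρ_c = 16100 m × (3250 − 2840) / 2840 = 2320 m.

2320 m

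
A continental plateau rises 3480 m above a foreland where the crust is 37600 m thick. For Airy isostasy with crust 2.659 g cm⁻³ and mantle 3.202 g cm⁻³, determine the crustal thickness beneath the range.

Root depth r = h ρ_c / (ρ_m − ρ_c) = 3480 m × 2.659 / 0.543 = 17040 m.
Total thickness = T + h + r = 37600 m + 3480 m + 17040 m = 58100 m.

58100 m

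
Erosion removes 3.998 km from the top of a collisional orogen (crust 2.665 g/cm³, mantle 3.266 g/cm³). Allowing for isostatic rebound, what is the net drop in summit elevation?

Rebound u = e ρ_c/ρ_m = 3.998 km × 2.665/3.266 = 3.262 km.
Net surface drop = e − u = 3.998 km − 3.262 km = e (ρ_m − ρ_c)/ρ_m = 0.736 km.

0.736 km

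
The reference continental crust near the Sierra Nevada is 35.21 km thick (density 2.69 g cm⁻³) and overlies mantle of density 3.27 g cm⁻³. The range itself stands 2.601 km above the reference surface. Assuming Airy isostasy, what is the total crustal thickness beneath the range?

Root depth r = h ρ_c / (ρ_m − ρ_c) = 2.601 km × 2.69 / 0.58 = 12.06 km.
Total thickness = T + h + r = 35.21 km + 2.601 km + 12.06 km = 49.9 km.

49.9 km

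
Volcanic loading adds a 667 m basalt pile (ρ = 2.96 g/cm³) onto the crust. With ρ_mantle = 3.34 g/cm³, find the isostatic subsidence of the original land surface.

Subaerial loading: s = t ρ_load / ρ_m.
s = 667 m × 2.96/3.34 = 591 m.

591 m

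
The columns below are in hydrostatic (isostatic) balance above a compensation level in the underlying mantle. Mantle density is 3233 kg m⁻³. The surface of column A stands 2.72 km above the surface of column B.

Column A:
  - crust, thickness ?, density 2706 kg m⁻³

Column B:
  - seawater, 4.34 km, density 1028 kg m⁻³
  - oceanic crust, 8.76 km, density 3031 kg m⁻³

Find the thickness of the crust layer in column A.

38.2 km

Take the compensation level at the base of the deeper column (depth z_c below the surface of column A) and equate Σ ρ_i t_i down to z_c; mantle fills any gap and the z_c terms cancel.
Column A: x×2706 + (z_c − 0 − x)×3233
Column B: 2.72×0 + 4.34×1028 + 8.76×3031 + (z_c − 2.72 − 13.1)×3233
The z_c×3233 term appears on both sides and cancels. Collect the known terms of each column as K = Σ(ρt)_known − 3233 × (depth of known layers): K_A = 0 − 3233×0 = 0; K_B = 31013.08 − 3233×(2.72 + 13.1) = −20132.98.
Balance: K_A − x×(3233 − 2706) = K_B, so x = (K_A − K_B)/(3233 − 2706) = 20133/527 = 38.2 km.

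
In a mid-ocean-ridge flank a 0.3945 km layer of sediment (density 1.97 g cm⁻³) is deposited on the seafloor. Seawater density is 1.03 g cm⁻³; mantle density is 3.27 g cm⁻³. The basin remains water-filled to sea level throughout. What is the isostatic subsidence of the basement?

0.166 km

Submarine loading: the sediment displaces seawater, and the subsidence is in turn flooded, so s (ρ_m − ρ_w) = t (ρ_sed − ρ_w).
s = 0.3945 km × (1.97 − 1.03) / (3.27 − 1.03) = 0.166 km.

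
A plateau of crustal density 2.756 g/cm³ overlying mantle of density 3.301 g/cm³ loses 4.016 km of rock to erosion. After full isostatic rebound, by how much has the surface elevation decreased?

Rebound u = e ρ_c/ρ_m = 4.016 km × 2.756/3.301 = 3.353 km.
Net surface drop = e − u = 4.016 km − 3.353 km = e (ρ_m − ρ_c)/ρ_m = 0.663 km.

0.663 km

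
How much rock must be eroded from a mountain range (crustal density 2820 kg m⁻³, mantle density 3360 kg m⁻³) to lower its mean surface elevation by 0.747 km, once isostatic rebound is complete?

4.65 km

Net drop Δ = e − u = e − e ρ_c/ρ_m = e (ρ_m − ρ_c)/ρ_m.
e = Δ ρ_m/(ρ_m − ρ_c) = 0.747 km × 3360/540 = 4.65 km.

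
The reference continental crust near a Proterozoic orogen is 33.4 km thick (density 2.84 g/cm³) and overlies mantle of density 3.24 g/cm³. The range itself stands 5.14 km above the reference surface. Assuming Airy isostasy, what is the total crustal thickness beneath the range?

Root depth r = h ρ_c / (ρ_m − ρ_c) = 5.14 km × 2.84 / 0.4 = 36.49 km.
Total thickness = T + h + r = 33.4 km + 5.14 km + 36.49 km = 75 km.

75 km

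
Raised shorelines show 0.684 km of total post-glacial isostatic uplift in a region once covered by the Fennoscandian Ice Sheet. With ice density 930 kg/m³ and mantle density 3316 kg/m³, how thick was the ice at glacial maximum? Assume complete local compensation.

u = t ρ_ice/ρ_m → t = u ρ_m/ρ_ice = 0.684 km × 3316/930 = 2.44 km.

2.44 km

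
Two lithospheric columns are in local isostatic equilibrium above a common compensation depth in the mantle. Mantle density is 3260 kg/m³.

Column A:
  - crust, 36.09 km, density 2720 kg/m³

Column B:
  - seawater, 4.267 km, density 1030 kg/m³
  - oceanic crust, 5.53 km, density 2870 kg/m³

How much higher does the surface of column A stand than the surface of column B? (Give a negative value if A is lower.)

2.4 km

For any compensation level in the mantle, the mantle terms cancel and isostasy reduces to e = (Σt_A − Σt_B) − (Σ(ρt)_A − Σ(ρt)_B) / ρ_m.
Σt_A = 36.09 km; Σt_B = 9.797 km; Σ(ρt)_A = 98164.8; Σ(ρt)_B = 20266.11 (in km·kg/m³).
e = (36.09 − 9.797) − (98164.8 − 20266.11) / 3260 = 2.4 km.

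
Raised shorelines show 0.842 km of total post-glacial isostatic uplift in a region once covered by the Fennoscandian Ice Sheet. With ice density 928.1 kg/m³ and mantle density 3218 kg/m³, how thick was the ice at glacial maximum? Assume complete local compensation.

u = t ρ_ice/ρ_m → t = u ρ_m/ρ_ice = 0.842 km × 3218/928.1 = 2.92 km.

2.92 km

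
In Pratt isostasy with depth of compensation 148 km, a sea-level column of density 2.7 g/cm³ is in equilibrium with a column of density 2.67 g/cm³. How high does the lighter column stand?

1.66 km

ρ_ref D = ρ (D + h) → h = D (ρ_ref − ρ)/ρ.
h = 148 km × (2.7 − 2.67)/2.67 = 1.66 km.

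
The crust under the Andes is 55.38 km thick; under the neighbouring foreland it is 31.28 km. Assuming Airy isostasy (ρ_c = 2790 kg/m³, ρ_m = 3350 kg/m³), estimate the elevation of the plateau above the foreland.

Excess crust Δ = 55.38 km − 31.28 km = 24.1 km, split between elevation h and root r with h + r = Δ.
Airy balance ρ_c h = (ρ_m − ρ_c) r gives r = h ρ_c/(ρ_m − ρ_c), so h (1 + ρ_c/(ρ_m − ρ_c)) = Δ, i.e. h = Δ (ρ_m − ρ_c)/ρ_m.
h = 24.1 km × 560/3350 = 4.03 km.

4.03 km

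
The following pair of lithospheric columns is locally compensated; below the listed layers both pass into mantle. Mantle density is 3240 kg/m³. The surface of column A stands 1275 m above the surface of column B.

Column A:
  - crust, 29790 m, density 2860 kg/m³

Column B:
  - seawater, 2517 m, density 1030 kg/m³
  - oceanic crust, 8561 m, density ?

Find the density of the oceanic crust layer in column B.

3050 kg/m³

Take the compensation level at the base of the deeper column (depth z_c below the surface of column A) and equate Σ ρ_i t_i down to z_c; mantle fills any gap and the z_c terms cancel.
Column A: 29790×2860 + (z_c − 29790)×3240
Column B: 1275×0 + 2517×1030 + 8561×ρ + (z_c − 1275 − 11078)×3240
The z_c×3240 term appears on both sides and cancels. Collect the known terms of each column as K = Σ(ρt)_known − 3240 × (depth of known layers): K_A = 85199400 − 3240×29790 = −11320200; K_B = 2592510 − 3240×(1275 + 11078) = −37431210.
Balance: K_A = K_B + 8561×ρ, so ρ = (K_A − K_B)/8561 = 26111000/8561 = 3050 kg/m³.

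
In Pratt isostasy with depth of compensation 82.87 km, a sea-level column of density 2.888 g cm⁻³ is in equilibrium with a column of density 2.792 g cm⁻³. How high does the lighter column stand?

2.85 km

ρ_ref D = ρ (D + h) → h = D (ρ_ref − ρ)/ρ.
h = 82.87 km × (2.888 − 2.792)/2.792 = 2.85 km.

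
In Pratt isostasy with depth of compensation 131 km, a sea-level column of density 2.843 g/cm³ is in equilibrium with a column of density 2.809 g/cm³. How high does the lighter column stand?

1.59 km

ρ_ref D = ρ (D + h) → h = D (ρ_ref − ρ)/ρ.
h = 131 km × (2.843 − 2.809)/2.809 = 1.59 km.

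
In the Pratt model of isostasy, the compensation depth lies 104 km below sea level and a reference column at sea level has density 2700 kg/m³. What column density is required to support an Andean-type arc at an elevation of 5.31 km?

2570 kg/m³

Pratt balance: ρ_ref D = ρ (D + h).
ρ = ρ_ref D/(D + h) = 2700 × 104 km/(104 km + 5.31 km) = 2570 kg/m³.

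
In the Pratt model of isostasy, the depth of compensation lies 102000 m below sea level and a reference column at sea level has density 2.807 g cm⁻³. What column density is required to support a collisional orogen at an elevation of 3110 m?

2.72 g cm⁻³

Pratt balance: ρ_ref D = ρ (D + h).
ρ = ρ_ref D/(D + h) = 2.807 × 102000 m/(102000 m + 3110 m) = 2.72 g cm⁻³.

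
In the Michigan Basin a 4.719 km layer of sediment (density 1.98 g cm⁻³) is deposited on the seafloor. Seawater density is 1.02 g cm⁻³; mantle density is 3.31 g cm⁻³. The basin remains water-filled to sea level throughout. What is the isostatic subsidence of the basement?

1.98 km

Submarine loading: the sediment displaces seawater, and the subsidence is in turn flooded, so s (ρ_m − ρ_w) = t (ρ_sed − ρ_w).
s = 4.719 km × (1.98 − 1.02) / (3.31 − 1.02) = 1.98 km.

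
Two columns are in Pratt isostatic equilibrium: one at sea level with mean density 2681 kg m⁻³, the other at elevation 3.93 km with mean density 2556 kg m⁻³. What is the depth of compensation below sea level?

ρ_ref D = ρ (D + h) → D (ρ_ref − ρ) = ρ h.
D = ρ h/(ρ_ref − ρ) = 2556 × 3.93 km/(2681 − 2556) = 80.4 km.

80.4 km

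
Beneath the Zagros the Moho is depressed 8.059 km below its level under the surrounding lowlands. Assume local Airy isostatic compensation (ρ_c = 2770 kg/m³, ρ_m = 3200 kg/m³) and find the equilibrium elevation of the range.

1.25 km

Isostatic balance requires: ρ_c h = (ρ_m − ρ_c) r.
h = r (ρ_m − ρ_c) / ρ_c = 8.059 km × (3200 − 2770) / 2770 = 1.25 km.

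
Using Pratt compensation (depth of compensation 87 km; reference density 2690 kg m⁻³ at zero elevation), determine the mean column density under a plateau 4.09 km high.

Pratt balance: ρ_ref D = ρ (D + h).
ρ = ρ_ref D/(D + h) = 2690 × 87 km/(87 km + 4.09 km) = 2570 kg m⁻³.

2570 kg m⁻³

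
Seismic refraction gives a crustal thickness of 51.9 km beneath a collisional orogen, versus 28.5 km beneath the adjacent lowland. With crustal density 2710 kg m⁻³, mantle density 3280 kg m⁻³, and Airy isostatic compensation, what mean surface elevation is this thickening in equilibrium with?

4.07 km

Excess crust Δ = 51.9 km − 28.5 km = 23.4 km, split between elevation h and root r with h + r = Δ.
Airy balance ρ_c h = (ρ_m − ρ_c) r gives r = h ρ_c/(ρ_m − ρ_c), so h (1 + ρ_c/(ρ_m − ρ_c)) = Δ, i.e. h = Δ (ρ_m − ρ_c)/ρ_m.
h = 23.4 km × 570/3280 = 4.07 km.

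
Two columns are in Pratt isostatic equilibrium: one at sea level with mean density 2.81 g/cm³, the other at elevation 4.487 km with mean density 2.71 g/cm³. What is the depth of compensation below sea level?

ρ_ref D = ρ (D + h) → D (ρ_ref − ρ) = ρ h.
D = ρ h/(ρ_ref − ρ) = 2.71 × 4.487 km/(2.81 − 2.71) = 122 km.

122 km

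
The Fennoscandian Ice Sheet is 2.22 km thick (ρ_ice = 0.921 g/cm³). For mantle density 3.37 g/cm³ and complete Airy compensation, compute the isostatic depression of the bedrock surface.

0.607 km

Equating mass per unit area of the two columns: the ice load ρ_ice t is balanced by mantle displaced below, ρ_m s.
s = t ρ_ice / ρ_m = 2.22 km × 0.921/3.37 = 0.607 km.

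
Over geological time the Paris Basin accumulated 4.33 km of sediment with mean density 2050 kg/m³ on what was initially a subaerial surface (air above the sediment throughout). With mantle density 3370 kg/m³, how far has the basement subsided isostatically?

2.63 km

Subaerial load: s = t ρ_sed / ρ_m = 4.33 km × 2050/3370 = 2.63 km.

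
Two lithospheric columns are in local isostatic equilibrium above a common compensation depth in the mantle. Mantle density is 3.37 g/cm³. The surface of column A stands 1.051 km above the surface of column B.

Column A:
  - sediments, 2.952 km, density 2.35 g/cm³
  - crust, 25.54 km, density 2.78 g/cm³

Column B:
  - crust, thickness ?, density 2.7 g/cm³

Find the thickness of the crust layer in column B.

Take the compensation level at the base of the deeper column (depth z_c below the surface of column A) and equate Σ ρ_i t_i down to z_c; mantle fills any gap and the z_c terms cancel.
Column A: 2.952×2.35 + 25.54×2.78 + (z_c − 28.492)×3.37
Column B: 1.051×0 + x×2.7 + (z_c − 1.051 − 0 − x)×3.37
The z_c×3.37 term appears on both sides and cancels. Collect the known terms of each column as K = Σ(ρt)_known − 3.37 × (depth of known layers): K_A = 77.9384 − 3.37×28.492 = −18.07964; K_B = 0 − 3.37×(1.051 + 0) = −3.54187.
Balance: K_A = K_B − x×(3.37 − 2.7), so x = (K_B − K_A)/(3.37 − 2.7) = 14.5378/0.67 = 21.7 km.

21.7 km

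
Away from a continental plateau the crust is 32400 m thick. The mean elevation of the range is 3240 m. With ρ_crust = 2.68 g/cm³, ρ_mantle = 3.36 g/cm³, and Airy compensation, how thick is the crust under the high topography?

Root depth r = h ρ_c / (ρ_m − ρ_c) = 3240 m × 2.68 / 0.68 = 12770 m.
Total thickness = T + h + r = 32400 m + 3240 m + 12770 m = 48400 m.

48400 m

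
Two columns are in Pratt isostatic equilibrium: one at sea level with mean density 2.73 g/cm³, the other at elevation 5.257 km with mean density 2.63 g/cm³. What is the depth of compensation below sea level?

ρ_ref D = ρ (D + h) → D (ρ_ref − ρ) = ρ h.
D = ρ h/(ρ_ref − ρ) = 2.63 × 5.257 km/(2.73 − 2.63) = 138 km.

138 km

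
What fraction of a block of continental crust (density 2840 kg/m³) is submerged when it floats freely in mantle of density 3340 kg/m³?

Submerged fraction = ρ_obj/ρ_fluid = 2840/3340 = 0.85.

0.85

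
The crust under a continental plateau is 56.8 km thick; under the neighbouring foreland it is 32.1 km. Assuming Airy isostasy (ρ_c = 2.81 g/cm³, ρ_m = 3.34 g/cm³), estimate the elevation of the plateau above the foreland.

3.92 km

Excess crust Δ = 56.8 km − 32.1 km = 24.7 km, split between elevation h and root r with h + r = Δ.
Airy balance ρ_c h = (ρ_m − ρ_c) r gives r = h ρ_c/(ρ_m − ρ_c), so h (1 + ρ_c/(ρ_m − ρ_c)) = Δ, i.e. h = Δ (ρ_m − ρ_c)/ρ_m.
h = 24.7 km × 0.53/3.34 = 3.92 km.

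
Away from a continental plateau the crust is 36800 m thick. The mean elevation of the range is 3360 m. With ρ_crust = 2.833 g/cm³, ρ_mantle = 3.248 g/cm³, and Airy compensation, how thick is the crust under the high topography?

Root depth r = h ρ_c / (ρ_m − ρ_c) = 3360 m × 2.833 / 0.415 = 22940 m.
Total thickness = T + h + r = 36800 m + 3360 m + 22940 m = 63100 m.

63100 m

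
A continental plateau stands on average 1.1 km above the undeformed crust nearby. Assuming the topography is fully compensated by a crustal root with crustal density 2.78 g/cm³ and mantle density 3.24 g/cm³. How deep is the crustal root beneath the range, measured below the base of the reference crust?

By Archimedes' principle applied to the lithosphere: the weight of the topography is balanced by the buoyancy of the root, ρ_c h = (ρ_m − ρ_c) r.
r = h · ρ_c / (ρ_m − ρ_c) = 1.1 km × 2.78 / (3.24 − 2.78) = 6.65 km.

6.65 km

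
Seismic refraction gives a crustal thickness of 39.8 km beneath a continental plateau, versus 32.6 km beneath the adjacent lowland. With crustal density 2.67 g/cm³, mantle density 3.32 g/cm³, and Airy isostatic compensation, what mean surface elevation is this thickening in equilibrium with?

1.41 km

Excess crust Δ = 39.8 km − 32.6 km = 7.2 km, split between elevation h and root r with h + r = Δ.
Airy balance ρ_c h = (ρ_m − ρ_c) r gives r = h ρ_c/(ρ_m − ρ_c), so h (1 + ρ_c/(ρ_m − ρ_c)) = Δ, i.e. h = Δ (ρ_m − ρ_c)/ρ_m.
h = 7.2 km × 0.65/3.32 = 1.41 km.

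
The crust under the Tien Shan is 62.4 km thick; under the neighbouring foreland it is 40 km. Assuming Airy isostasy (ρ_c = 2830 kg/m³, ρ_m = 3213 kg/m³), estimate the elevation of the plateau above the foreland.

Excess crust Δ = 62.4 km − 40 km = 22.4 km, split between elevation h and root r with h + r = Δ.
Airy balance ρ_c h = (ρ_m − ρ_c) r gives r = h ρ_c/(ρ_m − ρ_c), so h (1 + ρ_c/(ρ_m − ρ_c)) = Δ, i.e. h = Δ (ρ_m − ρ_c)/ρ_m.
h = 22.4 km × 383/3213 = 2.67 km.

2.67 km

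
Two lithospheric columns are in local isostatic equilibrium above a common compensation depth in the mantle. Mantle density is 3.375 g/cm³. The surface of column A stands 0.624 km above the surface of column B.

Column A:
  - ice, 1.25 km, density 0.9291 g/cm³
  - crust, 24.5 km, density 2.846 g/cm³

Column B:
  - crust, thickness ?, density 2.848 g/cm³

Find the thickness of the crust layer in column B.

Take the compensation level at the base of the deeper column (depth z_c below the surface of column A) and equate Σ ρ_i t_i down to z_c; mantle fills any gap and the z_c terms cancel.
Column A: 1.25×0.9291 + 24.5×2.846 + (z_c − 25.75)×3.375
Column B: 0.624×0 + x×2.848 + (z_c − 0.624 − 0 − x)×3.375
The z_c×3.375 term appears on both sides and cancels. Collect the known terms of each column as K = Σ(ρt)_known − 3.375 × (depth of known layers): K_A = 70.888375 − 3.375×25.75 = −16.017875; K_B = 0 − 3.375×(0.624 + 0) = −2.106.
Balance: K_A = K_B − x×(3.375 − 2.848), so x = (K_B − K_A)/(3.375 − 2.848) = 13.9119/0.527 = 26.4 km.

26.4 km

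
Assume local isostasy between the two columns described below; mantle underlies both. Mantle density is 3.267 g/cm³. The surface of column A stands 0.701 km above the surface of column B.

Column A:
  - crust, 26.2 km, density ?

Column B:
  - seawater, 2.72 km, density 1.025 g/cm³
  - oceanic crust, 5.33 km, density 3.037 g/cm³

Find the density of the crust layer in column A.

Take the compensation level at the base of the deeper column (depth z_c below the surface of column A) and equate Σ ρ_i t_i down to z_c; mantle fills any gap and the z_c terms cancel.
Column A: 26.2×ρ + (z_c − 26.2)×3.267
Column B: 0.701×0 + 2.72×1.025 + 5.33×3.037 + (z_c − 0.701 − 8.05)×3.267
The z_c×3.267 term appears on both sides and cancels. Collect the known terms of each column as K = Σ(ρt)_known − 3.267 × (depth of known layers): K_A = 0 − 3.267×26.2 = −85.5954; K_B = 18.97521 − 3.267×(0.701 + 8.05) = −9.614307.
Balance: K_A + 26.2×ρ = K_B, so ρ = (K_B − K_A)/26.2 = 75.9811/26.2 = 2.9 g/cm³.

2.9 g/cm³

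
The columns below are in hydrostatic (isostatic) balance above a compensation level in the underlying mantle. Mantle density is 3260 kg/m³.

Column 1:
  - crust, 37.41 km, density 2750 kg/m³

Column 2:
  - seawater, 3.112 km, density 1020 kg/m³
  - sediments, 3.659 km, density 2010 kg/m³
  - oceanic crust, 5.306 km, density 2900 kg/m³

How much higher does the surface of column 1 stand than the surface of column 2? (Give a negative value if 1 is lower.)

1.73 km

For any compensation level in the mantle, the mantle terms cancel and isostasy reduces to e = (Σt_1 − Σt_2) − (Σ(ρt)_1 − Σ(ρt)_2) / ρ_m.
Σt_1 = 37.41 km; Σt_2 = 12.077 km; Σ(ρt)_1 = 102877.5; Σ(ρt)_2 = 25916.23 (in km·kg/m³).
e = (37.41 − 12.077) − (102877.5 − 25916.23) / 3260 = 1.73 km.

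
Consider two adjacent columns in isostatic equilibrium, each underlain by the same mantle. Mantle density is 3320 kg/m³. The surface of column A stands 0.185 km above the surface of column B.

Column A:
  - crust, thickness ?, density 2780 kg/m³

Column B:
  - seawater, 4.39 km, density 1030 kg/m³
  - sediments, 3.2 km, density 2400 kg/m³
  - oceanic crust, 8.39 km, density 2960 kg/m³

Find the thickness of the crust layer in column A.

Take the compensation level at the base of the deeper column (depth z_c below the surface of column A) and equate Σ ρ_i t_i down to z_c; mantle fills any gap and the z_c terms cancel.
Column A: x×2780 + (z_c − 0 − x)×3320
Column B: 0.185×0 + 4.39×1030 + 3.2×2400 + 8.39×2960 + (z_c − 0.185 − 15.98)×3320
The z_c×3320 term appears on both sides and cancels. Collect the known terms of each column as K = Σ(ρt)_known − 3320 × (depth of known layers): K_A = 0 − 3320×0 = 0; K_B = 37036.1 − 3320×(0.185 + 15.98) = −16631.7.
Balance: K_A − x×(3320 − 2780) = K_B, so x = (K_A − K_B)/(3320 − 2780) = 16631.7/540 = 30.8 km.

30.8 km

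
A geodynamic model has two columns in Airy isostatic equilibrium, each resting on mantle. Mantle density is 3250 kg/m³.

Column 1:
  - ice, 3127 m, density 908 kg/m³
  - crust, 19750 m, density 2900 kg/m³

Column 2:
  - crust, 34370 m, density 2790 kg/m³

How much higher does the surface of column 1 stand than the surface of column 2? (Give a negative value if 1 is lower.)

−484 m

For any compensation level in the mantle, the mantle terms cancel and isostasy reduces to e = (Σt_1 − Σt_2) − (Σ(ρt)_1 − Σ(ρt)_2) / ρ_m.
Σt_1 = 22877 m; Σt_2 = 34370 m; Σ(ρt)_1 = 60114316; Σ(ρt)_2 = 95892300 (in m·kg/m³).
e = (22877 − 34370) − (60114316 − 95892300) / 3250 = −484 m.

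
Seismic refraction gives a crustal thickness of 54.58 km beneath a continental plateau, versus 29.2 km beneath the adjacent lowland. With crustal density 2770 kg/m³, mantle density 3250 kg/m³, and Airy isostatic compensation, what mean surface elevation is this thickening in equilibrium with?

3.75 km

Excess crust Δ = 54.58 km − 29.2 km = 25.38 km, split between elevation h and root r with h + r = Δ.
Airy balance ρ_c h = (ρ_m − ρ_c) r gives r = h ρ_c/(ρ_m − ρ_c), so h (1 + ρ_c/(ρ_m − ρ_c)) = Δ, i.e. h = Δ (ρ_m − ρ_c)/ρ_m.
h = 25.38 km × 480/3250 = 3.75 km.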